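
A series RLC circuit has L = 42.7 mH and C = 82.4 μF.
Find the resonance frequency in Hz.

Step 1 — Resonance condition Im(Z)=0 gives ω₀ = 1/√(LC).
Step 2 — ω₀ = 1/√(0.0427·8.24e-05) = 533.1 rad/s.
Step 3 — f₀ = ω₀/(2π) = 84.85 Hz.

f₀ = 84.85 Hz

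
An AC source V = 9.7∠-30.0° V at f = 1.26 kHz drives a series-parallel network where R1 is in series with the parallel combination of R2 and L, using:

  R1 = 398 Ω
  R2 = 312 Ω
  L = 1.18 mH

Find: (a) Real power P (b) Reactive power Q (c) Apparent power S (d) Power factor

Step 1 — Angular frequency: ω = 2π·f = 2π·1260 = 7917 rad/s.
Step 2 — Component impedances:
  R1: Z = R = 398 Ω
  R2: Z = R = 312 Ω
  L: Z = jωL = j·7917·0.00118 = 0 + j9.342 Ω
Step 3 — Parallel branch: R2 || L = 1/(1/R2 + 1/L) = 0.2795 + j9.333 Ω.
Step 4 — Series with R1: Z_total = R1 + (R2 || L) = 398.3 + j9.333 Ω = 398.4∠1.3° Ω.
Step 5 — Source phasor: V = 9.7∠-30.0° V = 8.4 - j4.85 V.
Step 6 — Current: I = V / Z = 0.0208 - j0.01266 A = 0.02435∠-31.3° A.
Step 7 — Complex power: S = V·I* = 0.2361 + j0.005533 VA.
Step 8 — Real power: P = Re(S) = 0.2361 W.
Step 9 — Reactive power: Q = Im(S) = 0.005533 VAR.
Step 10 — Apparent power: |S| = 0.2362 VA.
Step 11 — Power factor: PF = P/|S| = 0.9997 (lagging).

(a) P = 0.2361 W  (b) Q = 0.005533 VAR  (c) S = 0.2362 VA  (d) PF = 0.9997 (lagging)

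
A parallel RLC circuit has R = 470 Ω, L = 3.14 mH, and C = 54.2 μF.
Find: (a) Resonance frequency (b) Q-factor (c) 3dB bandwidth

Step 1 — Resonance: ω₀ = 1/√(LC) = 1/√(0.00314·5.42e-05) = 2424 rad/s.
Step 2 — f₀ = ω₀/(2π) = 385.8 Hz.
Step 3 — Parallel Q: Q = R/(ω₀L) = 470/(2424·0.00314) = 61.75.
Step 4 — Bandwidth: Δω = ω₀/Q = 39.26 rad/s; BW = Δω/(2π) = 6.248 Hz.

(a) f₀ = 385.8 Hz  (b) Q = 61.75  (c) BW = 6.248 Hz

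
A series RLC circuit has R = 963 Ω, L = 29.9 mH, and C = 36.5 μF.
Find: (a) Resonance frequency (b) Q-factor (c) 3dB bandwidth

Step 1 — Resonance: ω₀ = 1/√(LC) = 1/√(0.0299·3.65e-05) = 957.2 rad/s.
Step 2 — f₀ = ω₀/(2π) = 152.3 Hz.
Step 3 — Series Q: Q = ω₀L/R = 957.2·0.0299/963 = 0.02972.
Step 4 — Bandwidth: Δω = ω₀/Q = 3.221e+04 rad/s; BW = Δω/(2π) = 5126 Hz.

(a) f₀ = 152.3 Hz  (b) Q = 0.02972  (c) BW = 5126 Hz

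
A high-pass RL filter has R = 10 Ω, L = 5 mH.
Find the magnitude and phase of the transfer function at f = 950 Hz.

Step 1 — Angular frequency: ω = 2π·950 = 5969 rad/s.
Step 2 — Transfer function: H(jω) = jωL/(R + jωL).
Step 3 — Numerator jωL = j·29.85; denominator R + jωL = 10 + j29.85.
Step 4 — H = 0.8991 + j0.3012.
Step 5 — Magnitude: |H| = 0.9482 (-0.5 dB); phase: φ = 18.5°.

|H| = 0.9482 (-0.5 dB), φ = 18.5°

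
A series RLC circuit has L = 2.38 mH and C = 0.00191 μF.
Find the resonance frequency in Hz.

Step 1 — Resonance condition Im(Z)=0 gives ω₀ = 1/√(LC).
Step 2 — ω₀ = 1/√(0.00238·1.91e-09) = 4.69e+05 rad/s.
Step 3 — f₀ = ω₀/(2π) = 7.465e+04 Hz.

f₀ = 7.465e+04 Hz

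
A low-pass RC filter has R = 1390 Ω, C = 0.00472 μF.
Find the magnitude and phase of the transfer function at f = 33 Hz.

Step 1 — Angular frequency: ω = 2π·33 = 207.3 rad/s.
Step 2 — Transfer function: H(jω) = 1/(1 + jωRC).
Step 3 — Denominator: 1 + jωRC = 1 + j·207.3·1390·4.72e-09 = 1 + j0.00136.
Step 4 — H = 1 - j0.00136.
Step 5 — Magnitude: |H| = 1 (-0.0 dB); phase: φ = -0.1°.

|H| = 1 (-0.0 dB), φ = -0.1°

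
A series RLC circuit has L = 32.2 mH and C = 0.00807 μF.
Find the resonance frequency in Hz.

Step 1 — Resonance condition Im(Z)=0 gives ω₀ = 1/√(LC).
Step 2 — ω₀ = 1/√(0.0322·8.07e-09) = 6.203e+04 rad/s.
Step 3 — f₀ = ω₀/(2π) = 9873 Hz.

f₀ = 9873 Hz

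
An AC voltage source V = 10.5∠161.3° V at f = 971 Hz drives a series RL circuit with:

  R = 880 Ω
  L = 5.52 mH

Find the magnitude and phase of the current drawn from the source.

Step 1 — Angular frequency: ω = 2π·f = 2π·971 = 6101 rad/s.
Step 2 — Component impedances:
  R: Z = R = 880 Ω
  L: Z = jωL = j·6101·0.00552 = 0 + j33.68 Ω
Step 3 — Series combination: Z_total = R + L = 880 + j33.68 Ω = 880.6∠2.2° Ω.
Step 4 — Source phasor: V = 10.5∠161.3° V = -9.946 + j3.366 V.
Step 5 — Ohm's law: I = V / Z_total = (-9.946 + j3.366) / (880 + j33.68) = -0.01114 + j0.004252 A.
Step 6 — Convert to polar: |I| = 0.01192 A, ∠I = 159.1°.

I = 0.01192∠159.1° A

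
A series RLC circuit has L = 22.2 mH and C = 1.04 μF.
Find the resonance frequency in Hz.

Step 1 — Resonance condition Im(Z)=0 gives ω₀ = 1/√(LC).
Step 2 — ω₀ = 1/√(0.0222·1.04e-06) = 6581 rad/s.
Step 3 — f₀ = ω₀/(2π) = 1047 Hz.

f₀ = 1047 Hz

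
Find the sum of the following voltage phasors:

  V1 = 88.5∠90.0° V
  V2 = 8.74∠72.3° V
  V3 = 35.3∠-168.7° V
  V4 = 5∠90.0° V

Step 1 — Convert each phasor to rectangular form:
  V1 = 88.5·(cos(90.0°) + j·sin(90.0°)) = 0 + j88.5 V
  V2 = 8.74·(cos(72.3°) + j·sin(72.3°)) = 2.657 + j8.326 V
  V3 = 35.3·(cos(-168.7°) + j·sin(-168.7°)) = -34.62 - j6.917 V
  V4 = 5·(cos(90.0°) + j·sin(90.0°)) = 0 + j5 V
Step 2 — Sum components: V_total = -31.96 + j94.91 V.
Step 3 — Convert to polar: |V_total| = 100.1 V, ∠V_total = 108.6°.

V_total = 100.1∠108.6° V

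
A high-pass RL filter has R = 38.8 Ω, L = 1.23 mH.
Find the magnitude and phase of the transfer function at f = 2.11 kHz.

Step 1 — Angular frequency: ω = 2π·2110 = 1.326e+04 rad/s.
Step 2 — Transfer function: H(jω) = jωL/(R + jωL).
Step 3 — Numerator jωL = j·16.31; denominator R + jωL = 38.8 + j16.31.
Step 4 — H = 0.1501 + j0.3572.
Step 5 — Magnitude: |H| = 0.3874 (-8.2 dB); phase: φ = 67.2°.

|H| = 0.3874 (-8.2 dB), φ = 67.2°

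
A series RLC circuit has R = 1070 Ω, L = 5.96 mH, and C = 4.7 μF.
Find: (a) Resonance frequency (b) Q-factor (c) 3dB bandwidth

Step 1 — Resonance: ω₀ = 1/√(LC) = 1/√(0.00596·4.7e-06) = 5975 rad/s.
Step 2 — f₀ = ω₀/(2π) = 950.9 Hz.
Step 3 — Series Q: Q = ω₀L/R = 5975·0.00596/1070 = 0.03328.
Step 4 — Bandwidth: Δω = ω₀/Q = 1.795e+05 rad/s; BW = Δω/(2π) = 2.857e+04 Hz.

(a) f₀ = 950.9 Hz  (b) Q = 0.03328  (c) BW = 2.857e+04 Hz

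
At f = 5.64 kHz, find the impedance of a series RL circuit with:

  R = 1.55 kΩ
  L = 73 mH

Step 1 — Angular frequency: ω = 2π·f = 2π·5640 = 3.544e+04 rad/s.
Step 2 — Component impedances:
  R: Z = R = 1550 Ω
  L: Z = jωL = j·3.544e+04·0.073 = 0 + j2587 Ω
Step 3 — Series combination: Z_total = R + L = 1550 + j2587 Ω = 3016∠59.1° Ω.

Z = 1550 + j2587 Ω = 3016∠59.1° Ω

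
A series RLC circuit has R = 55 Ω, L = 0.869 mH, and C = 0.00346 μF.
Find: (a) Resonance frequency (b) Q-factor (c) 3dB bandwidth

Step 1 — Resonance: ω₀ = 1/√(LC) = 1/√(0.000869·3.46e-09) = 5.767e+05 rad/s.
Step 2 — f₀ = ω₀/(2π) = 9.179e+04 Hz.
Step 3 — Series Q: Q = ω₀L/R = 5.767e+05·0.000869/55 = 9.112.
Step 4 — Bandwidth: Δω = ω₀/Q = 6.329e+04 rad/s; BW = Δω/(2π) = 1.007e+04 Hz.

(a) f₀ = 9.179e+04 Hz  (b) Q = 9.112  (c) BW = 1.007e+04 Hz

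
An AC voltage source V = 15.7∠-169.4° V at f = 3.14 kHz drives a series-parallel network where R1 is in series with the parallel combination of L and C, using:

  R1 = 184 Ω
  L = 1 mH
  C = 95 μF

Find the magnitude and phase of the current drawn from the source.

Step 1 — Angular frequency: ω = 2π·f = 2π·3140 = 1.973e+04 rad/s.
Step 2 — Component impedances:
  R1: Z = R = 184 Ω
  L: Z = jωL = j·1.973e+04·0.001 = 0 + j19.73 Ω
  C: Z = 1/(jωC) = -j/(ω·C) = 0 - j0.5335 Ω
Step 3 — Parallel branch: L || C = 1/(1/L + 1/C) = 0 - j0.5484 Ω.
Step 4 — Series with R1: Z_total = R1 + (L || C) = 184 - j0.5484 Ω = 184∠-0.2° Ω.
Step 5 — Source phasor: V = 15.7∠-169.4° V = -15.43 - j2.888 V.
Step 6 — Ohm's law: I = V / Z_total = (-15.43 - j2.888) / (184 - j0.5484) = -0.08382 - j0.01595 A.
Step 7 — Convert to polar: |I| = 0.08533 A, ∠I = -169.2°.

I = 0.08533∠-169.2° A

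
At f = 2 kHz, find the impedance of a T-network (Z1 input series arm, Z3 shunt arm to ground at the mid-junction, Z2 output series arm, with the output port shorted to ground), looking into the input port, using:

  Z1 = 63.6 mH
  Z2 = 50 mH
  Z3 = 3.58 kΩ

Step 1 — Angular frequency: ω = 2π·f = 2π·2000 = 1.257e+04 rad/s.
Step 2 — Component impedances:
  Z1: Z = jωL = j·1.257e+04·0.0636 = 0 + j799.2 Ω
  Z2: Z = jωL = j·1.257e+04·0.05 = 0 + j628.3 Ω
  Z3: Z = R = 3580 Ω
Step 3 — With the output port shorted to ground, the output series arm Z2 runs from the junction to ground; the shunt arm Z3 also runs from the junction to ground. They appear in parallel: Z3 || Z2 = 107 + j609.5 Ω.
Step 4 — Series with input arm Z1: Z_in = Z1 + (Z3 || Z2) = 107 + j1409 Ω = 1413∠85.7° Ω.

Z = 107 + j1409 Ω = 1413∠85.7° Ω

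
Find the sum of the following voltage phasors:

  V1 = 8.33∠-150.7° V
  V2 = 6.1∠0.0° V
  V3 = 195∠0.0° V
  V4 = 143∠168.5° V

Step 1 — Convert each phasor to rectangular form:
  V1 = 8.33·(cos(-150.7°) + j·sin(-150.7°)) = -7.264 - j4.077 V
  V2 = 6.1·(cos(0.0°) + j·sin(0.0°)) = 6.1 V
  V3 = 195·(cos(0.0°) + j·sin(0.0°)) = 195 V
  V4 = 143·(cos(168.5°) + j·sin(168.5°)) = -140.1 + j28.51 V
Step 2 — Sum components: V_total = 53.71 + j24.43 V.
Step 3 — Convert to polar: |V_total| = 59 V, ∠V_total = 24.5°.

V_total = 59∠24.5° V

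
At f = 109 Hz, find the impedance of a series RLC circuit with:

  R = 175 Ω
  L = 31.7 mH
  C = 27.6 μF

Step 1 — Angular frequency: ω = 2π·f = 2π·109 = 684.9 rad/s.
Step 2 — Component impedances:
  R: Z = R = 175 Ω
  L: Z = jωL = j·684.9·0.0317 = 0 + j21.71 Ω
  C: Z = 1/(jωC) = -j/(ω·C) = 0 - j52.9 Ω
Step 3 — Series combination: Z_total = R + L + C = 175 - j31.19 Ω = 177.8∠-10.1° Ω.

Z = 175 - j31.19 Ω = 177.8∠-10.1° Ω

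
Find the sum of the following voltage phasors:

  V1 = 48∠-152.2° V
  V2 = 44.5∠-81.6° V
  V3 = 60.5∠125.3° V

Step 1 — Convert each phasor to rectangular form:
  V1 = 48·(cos(-152.2°) + j·sin(-152.2°)) = -42.46 - j22.39 V
  V2 = 44.5·(cos(-81.6°) + j·sin(-81.6°)) = 6.501 - j44.02 V
  V3 = 60.5·(cos(125.3°) + j·sin(125.3°)) = -34.96 + j49.38 V
Step 2 — Sum components: V_total = -70.92 - j17.03 V.
Step 3 — Convert to polar: |V_total| = 72.94 V, ∠V_total = -166.5°.

V_total = 72.94∠-166.5° V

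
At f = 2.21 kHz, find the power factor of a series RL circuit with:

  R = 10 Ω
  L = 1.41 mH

Step 1 — Angular frequency: ω = 2π·f = 2π·2210 = 1.389e+04 rad/s.
Step 2 — Component impedances:
  R: Z = R = 10 Ω
  L: Z = jωL = j·1.389e+04·0.00141 = 0 + j19.58 Ω
Step 3 — Series combination: Z_total = R + L = 10 + j19.58 Ω = 21.98∠62.9° Ω.
Step 4 — Power factor: PF = cos(φ) = Re(Z)/|Z| = 10/21.985 = 0.4549.
Step 5 — Type: Im(Z) = 19.58 ⇒ lagging (phase φ = 62.9°).

PF = 0.4549 (lagging, φ = 62.9°)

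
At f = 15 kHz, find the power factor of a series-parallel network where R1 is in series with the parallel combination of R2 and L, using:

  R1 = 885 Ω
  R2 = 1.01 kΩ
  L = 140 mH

Step 1 — Angular frequency: ω = 2π·f = 2π·1.5e+04 = 9.425e+04 rad/s.
Step 2 — Component impedances:
  R1: Z = R = 885 Ω
  R2: Z = R = 1010 Ω
  L: Z = jωL = j·9.425e+04·0.14 = 0 + j1.319e+04 Ω
Step 3 — Parallel branch: R2 || L = 1/(1/R2 + 1/L) = 1004 + j76.86 Ω.
Step 4 — Series with R1: Z_total = R1 + (R2 || L) = 1889 + j76.86 Ω = 1891∠2.3° Ω.
Step 5 — Power factor: PF = cos(φ) = Re(Z)/|Z| = 1889.1/1890.7 = 0.9992.
Step 6 — Type: Im(Z) = 76.86 ⇒ lagging (phase φ = 2.3°).

PF = 0.9992 (lagging, φ = 2.3°)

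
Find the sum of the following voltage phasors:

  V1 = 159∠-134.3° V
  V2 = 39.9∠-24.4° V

Step 1 — Convert each phasor to rectangular form:
  V1 = 159·(cos(-134.3°) + j·sin(-134.3°)) = -111 - j113.8 V
  V2 = 39.9·(cos(-24.4°) + j·sin(-24.4°)) = 36.34 - j16.48 V
Step 2 — Sum components: V_total = -74.71 - j130.3 V.
Step 3 — Convert to polar: |V_total| = 150.2 V, ∠V_total = -119.8°.

V_total = 150.2∠-119.8° V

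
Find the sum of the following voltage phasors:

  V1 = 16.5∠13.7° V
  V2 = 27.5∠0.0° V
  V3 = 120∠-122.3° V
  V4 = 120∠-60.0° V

Step 1 — Convert each phasor to rectangular form:
  V1 = 16.5·(cos(13.7°) + j·sin(13.7°)) = 16.03 + j3.908 V
  V2 = 27.5·(cos(0.0°) + j·sin(0.0°)) = 27.5 V
  V3 = 120·(cos(-122.3°) + j·sin(-122.3°)) = -64.12 - j101.4 V
  V4 = 120·(cos(-60.0°) + j·sin(-60.0°)) = 60 - j103.9 V
Step 2 — Sum components: V_total = 39.41 - j201.4 V.
Step 3 — Convert to polar: |V_total| = 205.3 V, ∠V_total = -78.9°.

V_total = 205.3∠-78.9° V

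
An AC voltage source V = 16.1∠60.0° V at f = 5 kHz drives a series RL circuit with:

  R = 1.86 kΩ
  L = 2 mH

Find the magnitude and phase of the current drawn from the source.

Step 1 — Angular frequency: ω = 2π·f = 2π·5000 = 3.142e+04 rad/s.
Step 2 — Component impedances:
  R: Z = R = 1860 Ω
  L: Z = jωL = j·3.142e+04·0.002 = 0 + j62.83 Ω
Step 3 — Series combination: Z_total = R + L = 1860 + j62.83 Ω = 1861∠1.9° Ω.
Step 4 — Source phasor: V = 16.1∠60.0° V = 8.05 + j13.94 V.
Step 5 — Ohm's law: I = V / Z_total = (8.05 + j13.94) / (1860 + j62.83) = 0.004576 + j0.007342 A.
Step 6 — Convert to polar: |I| = 0.008651 A, ∠I = 58.1°.

I = 0.008651∠58.1° A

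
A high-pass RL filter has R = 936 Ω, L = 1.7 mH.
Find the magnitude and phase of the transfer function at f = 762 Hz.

Step 1 — Angular frequency: ω = 2π·762 = 4788 rad/s.
Step 2 — Transfer function: H(jω) = jωL/(R + jωL).
Step 3 — Numerator jωL = j·8.139; denominator R + jωL = 936 + j8.139.
Step 4 — H = 7.561e-05 + j0.008695.
Step 5 — Magnitude: |H| = 0.008695 (-41.2 dB); phase: φ = 89.5°.

|H| = 0.008695 (-41.2 dB), φ = 89.5°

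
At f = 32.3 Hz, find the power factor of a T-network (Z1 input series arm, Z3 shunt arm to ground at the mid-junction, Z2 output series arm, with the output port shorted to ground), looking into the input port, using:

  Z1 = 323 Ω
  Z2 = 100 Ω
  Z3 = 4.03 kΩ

Step 1 — Angular frequency: ω = 2π·f = 2π·32.3 = 202.9 rad/s.
Step 2 — Component impedances:
  Z1: Z = R = 323 Ω
  Z2: Z = R = 100 Ω
  Z3: Z = R = 4030 Ω
Step 3 — With the output port shorted to ground, the output series arm Z2 runs from the junction to ground; the shunt arm Z3 also runs from the junction to ground. They appear in parallel: Z3 || Z2 = 97.58 Ω.
Step 4 — Series with input arm Z1: Z_in = Z1 + (Z3 || Z2) = 420.6 Ω = 420.6∠0.0° Ω.
Step 5 — Power factor: PF = cos(φ) = Re(Z)/|Z| = 420.6/420.6 = 1.
Step 6 — Type: Im(Z) = 0 ⇒ unity (phase φ = 0.0°).

PF = 1 (unity, φ = 0.0°)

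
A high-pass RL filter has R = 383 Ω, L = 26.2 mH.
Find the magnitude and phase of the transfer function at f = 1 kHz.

Step 1 — Angular frequency: ω = 2π·1000 = 6283 rad/s.
Step 2 — Transfer function: H(jω) = jωL/(R + jωL).
Step 3 — Numerator jωL = j·164.6; denominator R + jωL = 383 + j164.6.
Step 4 — H = 0.1559 + j0.3628.
Step 5 — Magnitude: |H| = 0.3949 (-8.1 dB); phase: φ = 66.7°.

|H| = 0.3949 (-8.1 dB), φ = 66.7°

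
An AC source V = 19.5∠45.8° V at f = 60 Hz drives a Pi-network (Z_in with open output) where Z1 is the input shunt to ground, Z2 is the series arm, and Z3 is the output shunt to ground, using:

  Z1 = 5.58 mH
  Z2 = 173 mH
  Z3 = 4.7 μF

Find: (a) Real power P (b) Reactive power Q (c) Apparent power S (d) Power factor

Step 1 — Angular frequency: ω = 2π·f = 2π·60 = 377 rad/s.
Step 2 — Component impedances:
  Z1: Z = jωL = j·377·0.00558 = 0 + j2.104 Ω
  Z2: Z = jωL = j·377·0.173 = 0 + j65.22 Ω
  Z3: Z = 1/(jωC) = -j/(ω·C) = 0 - j564.4 Ω
Step 3 — With open output, the series arm Z2 and the output shunt Z3 appear in series to ground: Z2 + Z3 = 0 - j499.2 Ω.
Step 4 — Parallel with input shunt Z1: Z_in = Z1 || (Z2 + Z3) = 0 + j2.113 Ω = 2.113∠90.0° Ω.
Step 5 — Source phasor: V = 19.5∠45.8° V = 13.59 + j13.98 V.
Step 6 — Current: I = V / Z = 6.618 - j6.435 A = 9.231∠-44.2° A.
Step 7 — Complex power: S = V·I* = 0 + j180 VA.
Step 8 — Real power: P = Re(S) = 0 W.
Step 9 — Reactive power: Q = Im(S) = 180 VAR.
Step 10 — Apparent power: |S| = 180 VA.
Step 11 — Power factor: PF = P/|S| = 0 (lagging).

(a) P = 0 W  (b) Q = 180 VAR  (c) S = 180 VA  (d) PF = 0 (lagging)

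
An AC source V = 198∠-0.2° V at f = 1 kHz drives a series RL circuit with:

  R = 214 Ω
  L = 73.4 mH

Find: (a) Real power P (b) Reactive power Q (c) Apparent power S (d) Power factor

Step 1 — Angular frequency: ω = 2π·f = 2π·1000 = 6283 rad/s.
Step 2 — Component impedances:
  R: Z = R = 214 Ω
  L: Z = jωL = j·6283·0.0734 = 0 + j461.2 Ω
Step 3 — Series combination: Z_total = R + L = 214 + j461.2 Ω = 508.4∠65.1° Ω.
Step 4 — Source phasor: V = 198∠-0.2° V = 198 - j0.6911 V.
Step 5 — Current: I = V / Z = 0.1627 - j0.3538 A = 0.3894∠-65.3° A.
Step 6 — Complex power: S = V·I* = 32.46 + j69.95 VA.
Step 7 — Real power: P = Re(S) = 32.46 W.
Step 8 — Reactive power: Q = Im(S) = 69.95 VAR.
Step 9 — Apparent power: |S| = 77.11 VA.
Step 10 — Power factor: PF = P/|S| = 0.4209 (lagging).

(a) P = 32.46 W  (b) Q = 69.95 VAR  (c) S = 77.11 VA  (d) PF = 0.4209 (lagging)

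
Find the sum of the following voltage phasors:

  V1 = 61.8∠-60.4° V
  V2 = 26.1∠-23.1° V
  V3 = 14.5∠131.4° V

Step 1 — Convert each phasor to rectangular form:
  V1 = 61.8·(cos(-60.4°) + j·sin(-60.4°)) = 30.53 - j53.73 V
  V2 = 26.1·(cos(-23.1°) + j·sin(-23.1°)) = 24.01 - j10.24 V
  V3 = 14.5·(cos(131.4°) + j·sin(131.4°)) = -9.589 + j10.88 V
Step 2 — Sum components: V_total = 44.94 - j53.1 V.
Step 3 — Convert to polar: |V_total| = 69.57 V, ∠V_total = -49.8°.

V_total = 69.57∠-49.8° V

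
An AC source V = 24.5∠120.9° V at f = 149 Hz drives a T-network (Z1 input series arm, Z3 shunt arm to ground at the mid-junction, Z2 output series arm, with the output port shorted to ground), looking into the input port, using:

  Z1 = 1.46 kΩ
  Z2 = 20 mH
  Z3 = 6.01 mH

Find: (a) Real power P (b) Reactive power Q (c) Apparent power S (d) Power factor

Step 1 — Angular frequency: ω = 2π·f = 2π·149 = 936.2 rad/s.
Step 2 — Component impedances:
  Z1: Z = R = 1460 Ω
  Z2: Z = jωL = j·936.2·0.02 = 0 + j18.72 Ω
  Z3: Z = jωL = j·936.2·0.00601 = 0 + j5.627 Ω
Step 3 — With the output port shorted to ground, the output series arm Z2 runs from the junction to ground; the shunt arm Z3 also runs from the junction to ground. They appear in parallel: Z3 || Z2 = 0 + j4.326 Ω.
Step 4 — Series with input arm Z1: Z_in = Z1 + (Z3 || Z2) = 1460 + j4.326 Ω = 1460∠0.2° Ω.
Step 5 — Source phasor: V = 24.5∠120.9° V = -12.58 + j21.02 V.
Step 6 — Current: I = V / Z = -0.008575 + j0.01442 A = 0.01678∠120.7° A.
Step 7 — Complex power: S = V·I* = 0.4111 + j0.001218 VA.
Step 8 — Real power: P = Re(S) = 0.4111 W.
Step 9 — Reactive power: Q = Im(S) = 0.001218 VAR.
Step 10 — Apparent power: |S| = 0.4111 VA.
Step 11 — Power factor: PF = P/|S| = 1 (lagging).

(a) P = 0.4111 W  (b) Q = 0.001218 VAR  (c) S = 0.4111 VA  (d) PF = 1 (lagging)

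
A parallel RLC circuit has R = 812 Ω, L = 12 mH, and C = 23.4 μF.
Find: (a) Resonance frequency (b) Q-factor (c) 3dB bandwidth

Step 1 — Resonance: ω₀ = 1/√(LC) = 1/√(0.012·2.34e-05) = 1887 rad/s.
Step 2 — f₀ = ω₀/(2π) = 300.3 Hz.
Step 3 — Parallel Q: Q = R/(ω₀L) = 812/(1887·0.012) = 35.86.
Step 4 — Bandwidth: Δω = ω₀/Q = 52.63 rad/s; BW = Δω/(2π) = 8.376 Hz.

(a) f₀ = 300.3 Hz  (b) Q = 35.86  (c) BW = 8.376 Hz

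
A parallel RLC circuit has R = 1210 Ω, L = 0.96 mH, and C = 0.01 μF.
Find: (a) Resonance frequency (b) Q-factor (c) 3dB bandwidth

Step 1 — Resonance: ω₀ = 1/√(LC) = 1/√(0.00096·1e-08) = 3.227e+05 rad/s.
Step 2 — f₀ = ω₀/(2π) = 5.137e+04 Hz.
Step 3 — Parallel Q: Q = R/(ω₀L) = 1210/(3.227e+05·0.00096) = 3.905.
Step 4 — Bandwidth: Δω = ω₀/Q = 8.264e+04 rad/s; BW = Δω/(2π) = 1.315e+04 Hz.

(a) f₀ = 5.137e+04 Hz  (b) Q = 3.905  (c) BW = 1.315e+04 Hz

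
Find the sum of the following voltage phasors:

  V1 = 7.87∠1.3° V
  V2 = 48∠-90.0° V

Step 1 — Convert each phasor to rectangular form:
  V1 = 7.87·(cos(1.3°) + j·sin(1.3°)) = 7.868 + j0.1785 V
  V2 = 48·(cos(-90.0°) + j·sin(-90.0°)) = 0 - j48 V
Step 2 — Sum components: V_total = 7.868 - j47.82 V.
Step 3 — Convert to polar: |V_total| = 48.46 V, ∠V_total = -80.7°.

V_total = 48.46∠-80.7° V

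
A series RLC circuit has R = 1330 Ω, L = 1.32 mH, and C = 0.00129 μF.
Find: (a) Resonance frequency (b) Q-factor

Step 1 — Resonance condition Im(Z)=0 gives ω₀ = 1/√(LC).
Step 2 — ω₀ = 1/√(0.00132·1.29e-09) = 7.663e+05 rad/s.
Step 3 — f₀ = ω₀/(2π) = 1.22e+05 Hz.
Step 4 — Series Q: Q = ω₀L/R = 7.663e+05·0.00132/1330 = 0.7606.

(a) f₀ = 1.22e+05 Hz  (b) Q = 0.7606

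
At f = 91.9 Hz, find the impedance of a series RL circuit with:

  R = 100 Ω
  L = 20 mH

Step 1 — Angular frequency: ω = 2π·f = 2π·91.9 = 577.4 rad/s.
Step 2 — Component impedances:
  R: Z = R = 100 Ω
  L: Z = jωL = j·577.4·0.02 = 0 + j11.55 Ω
Step 3 — Series combination: Z_total = R + L = 100 + j11.55 Ω = 100.7∠6.6° Ω.

Z = 100 + j11.55 Ω = 100.7∠6.6° Ω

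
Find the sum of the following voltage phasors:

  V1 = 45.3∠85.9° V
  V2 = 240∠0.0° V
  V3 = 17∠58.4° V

Step 1 — Convert each phasor to rectangular form:
  V1 = 45.3·(cos(85.9°) + j·sin(85.9°)) = 3.239 + j45.18 V
  V2 = 240·(cos(0.0°) + j·sin(0.0°)) = 240 V
  V3 = 17·(cos(58.4°) + j·sin(58.4°)) = 8.908 + j14.48 V
Step 2 — Sum components: V_total = 252.1 + j59.66 V.
Step 3 — Convert to polar: |V_total| = 259.1 V, ∠V_total = 13.3°.

V_total = 259.1∠13.3° V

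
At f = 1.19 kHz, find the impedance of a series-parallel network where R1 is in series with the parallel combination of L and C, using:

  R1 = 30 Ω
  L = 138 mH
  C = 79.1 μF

Step 1 — Angular frequency: ω = 2π·f = 2π·1190 = 7477 rad/s.
Step 2 — Component impedances:
  R1: Z = R = 30 Ω
  L: Z = jωL = j·7477·0.138 = 0 + j1032 Ω
  C: Z = 1/(jωC) = -j/(ω·C) = 0 - j1.691 Ω
Step 3 — Parallel branch: L || C = 1/(1/L + 1/C) = 0 - j1.694 Ω.
Step 4 — Series with R1: Z_total = R1 + (L || C) = 30 - j1.694 Ω = 30.05∠-3.2° Ω.

Z = 30 - j1.694 Ω = 30.05∠-3.2° Ω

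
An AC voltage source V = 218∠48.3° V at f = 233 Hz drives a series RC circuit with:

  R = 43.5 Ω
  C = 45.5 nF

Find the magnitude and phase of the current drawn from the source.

Step 1 — Angular frequency: ω = 2π·f = 2π·233 = 1464 rad/s.
Step 2 — Component impedances:
  R: Z = R = 43.5 Ω
  C: Z = 1/(jωC) = -j/(ω·C) = 0 - j1.501e+04 Ω
Step 3 — Series combination: Z_total = R + C = 43.5 - j1.501e+04 Ω = 1.501e+04∠-89.8° Ω.
Step 4 — Source phasor: V = 218∠48.3° V = 145 + j162.8 V.
Step 5 — Ohm's law: I = V / Z_total = (145 + j162.8) / (43.5 - j1.501e+04) = -0.01081 + j0.009691 A.
Step 6 — Convert to polar: |I| = 0.01452 A, ∠I = 138.1°.

I = 0.01452∠138.1° A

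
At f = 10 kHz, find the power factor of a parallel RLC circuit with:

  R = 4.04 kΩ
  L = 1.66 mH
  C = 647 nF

Step 1 — Angular frequency: ω = 2π·f = 2π·1e+04 = 6.283e+04 rad/s.
Step 2 — Component impedances:
  R: Z = R = 4040 Ω
  L: Z = jωL = j·6.283e+04·0.00166 = 0 + j104.3 Ω
  C: Z = 1/(jωC) = -j/(ω·C) = 0 - j24.6 Ω
Step 3 — Parallel combination: 1/Z_total = 1/R + 1/L + 1/C; Z_total = 0.2565 - j32.19 Ω = 32.19∠-89.5° Ω.
Step 4 — Power factor: PF = cos(φ) = Re(Z)/|Z| = 0.2565/32.19 = 0.007968.
Step 5 — Type: Im(Z) = -32.19 ⇒ leading (phase φ = -89.5°).

PF = 0.007968 (leading, φ = -89.5°)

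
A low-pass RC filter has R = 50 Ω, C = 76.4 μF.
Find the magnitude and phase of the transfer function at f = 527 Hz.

Step 1 — Angular frequency: ω = 2π·527 = 3311 rad/s.
Step 2 — Transfer function: H(jω) = 1/(1 + jωRC).
Step 3 — Denominator: 1 + jωRC = 1 + j·3311·50·7.64e-05 = 1 + j12.65.
Step 4 — H = 0.006211 - j0.07857.
Step 5 — Magnitude: |H| = 0.07881 (-22.1 dB); phase: φ = -85.5°.

|H| = 0.07881 (-22.1 dB), φ = -85.5°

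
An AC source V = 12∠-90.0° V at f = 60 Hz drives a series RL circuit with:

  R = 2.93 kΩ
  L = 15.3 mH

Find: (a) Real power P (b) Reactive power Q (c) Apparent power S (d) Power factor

Step 1 — Angular frequency: ω = 2π·f = 2π·60 = 377 rad/s.
Step 2 — Component impedances:
  R: Z = R = 2930 Ω
  L: Z = jωL = j·377·0.0153 = 0 + j5.768 Ω
Step 3 — Series combination: Z_total = R + L = 2930 + j5.768 Ω = 2930∠0.1° Ω.
Step 4 — Source phasor: V = 12∠-90.0° V = 0 - j12 V.
Step 5 — Current: I = V / Z = -8.062e-06 - j0.004096 A = 0.004096∠-90.1° A.
Step 6 — Complex power: S = V·I* = 0.04915 + j9.675e-05 VA.
Step 7 — Real power: P = Re(S) = 0.04915 W.
Step 8 — Reactive power: Q = Im(S) = 9.675e-05 VAR.
Step 9 — Apparent power: |S| = 0.04915 VA.
Step 10 — Power factor: PF = P/|S| = 1 (lagging).

(a) P = 0.04915 W  (b) Q = 9.675e-05 VAR  (c) S = 0.04915 VA  (d) PF = 1 (lagging)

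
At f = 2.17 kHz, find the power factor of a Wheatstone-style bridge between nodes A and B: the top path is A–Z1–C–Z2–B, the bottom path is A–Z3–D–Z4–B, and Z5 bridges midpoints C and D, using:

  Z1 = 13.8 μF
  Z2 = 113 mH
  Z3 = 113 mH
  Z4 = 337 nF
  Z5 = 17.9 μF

Step 1 — Angular frequency: ω = 2π·f = 2π·2170 = 1.363e+04 rad/s.
Step 2 — Component impedances:
  Z1: Z = 1/(jωC) = -j/(ω·C) = 0 - j5.315 Ω
  Z2: Z = jωL = j·1.363e+04·0.113 = 0 + j1541 Ω
  Z3: Z = jωL = j·1.363e+04·0.113 = 0 + j1541 Ω
  Z4: Z = 1/(jωC) = -j/(ω·C) = 0 - j217.6 Ω
  Z5: Z = 1/(jωC) = -j/(ω·C) = 0 - j4.097 Ω
Step 3 — Bridge requires nodal analysis (the Z5 bridge couples midpoints C and D, so the two paths cannot be reduced to a simple series/parallel combination). Setting node B to ground and injecting 1 A at node A, the 3-node admittance system at A, C, D solves to V_A = Z_AB = 0 - j264.4 Ω = 264.4∠-90.0° Ω.
Step 4 — Power factor: PF = cos(φ) = Re(Z)/|Z| = -0/264.4 = -0.
Step 5 — Type: Im(Z) = -264.4 ⇒ leading (phase φ = -90.0°).

PF = -0 (leading, φ = -90.0°)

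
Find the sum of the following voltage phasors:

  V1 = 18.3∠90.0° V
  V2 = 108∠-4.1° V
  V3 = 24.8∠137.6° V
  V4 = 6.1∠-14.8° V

Step 1 — Convert each phasor to rectangular form:
  V1 = 18.3·(cos(90.0°) + j·sin(90.0°)) = 0 + j18.3 V
  V2 = 108·(cos(-4.1°) + j·sin(-4.1°)) = 107.7 - j7.722 V
  V3 = 24.8·(cos(137.6°) + j·sin(137.6°)) = -18.31 + j16.72 V
  V4 = 6.1·(cos(-14.8°) + j·sin(-14.8°)) = 5.898 - j1.558 V
Step 2 — Sum components: V_total = 95.31 + j25.74 V.
Step 3 — Convert to polar: |V_total| = 98.72 V, ∠V_total = 15.1°.

V_total = 98.72∠15.1° V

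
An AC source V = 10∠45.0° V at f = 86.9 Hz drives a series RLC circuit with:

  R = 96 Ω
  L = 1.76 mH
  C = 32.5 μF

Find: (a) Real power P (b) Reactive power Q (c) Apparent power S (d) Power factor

Step 1 — Angular frequency: ω = 2π·f = 2π·86.9 = 546 rad/s.
Step 2 — Component impedances:
  R: Z = R = 96 Ω
  L: Z = jωL = j·546·0.00176 = 0 + j0.961 Ω
  C: Z = 1/(jωC) = -j/(ω·C) = 0 - j56.35 Ω
Step 3 — Series combination: Z_total = R + L + C = 96 - j55.39 Ω = 110.8∠-30.0° Ω.
Step 4 — Source phasor: V = 10∠45.0° V = 7.071 + j7.071 V.
Step 5 — Current: I = V / Z = 0.02337 + j0.08714 A = 0.09022∠75.0° A.
Step 6 — Complex power: S = V·I* = 0.7815 - j0.4509 VA.
Step 7 — Real power: P = Re(S) = 0.7815 W.
Step 8 — Reactive power: Q = Im(S) = -0.4509 VAR.
Step 9 — Apparent power: |S| = 0.9022 VA.
Step 10 — Power factor: PF = P/|S| = 0.8662 (leading).

(a) P = 0.7815 W  (b) Q = -0.4509 VAR  (c) S = 0.9022 VA  (d) PF = 0.8662 (leading)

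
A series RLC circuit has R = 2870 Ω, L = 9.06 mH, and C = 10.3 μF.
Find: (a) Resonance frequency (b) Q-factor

Step 1 — Resonance condition Im(Z)=0 gives ω₀ = 1/√(LC).
Step 2 — ω₀ = 1/√(0.00906·1.03e-05) = 3274 rad/s.
Step 3 — f₀ = ω₀/(2π) = 521 Hz.
Step 4 — Series Q: Q = ω₀L/R = 3274·0.00906/2870 = 0.01033.

(a) f₀ = 521 Hz  (b) Q = 0.01033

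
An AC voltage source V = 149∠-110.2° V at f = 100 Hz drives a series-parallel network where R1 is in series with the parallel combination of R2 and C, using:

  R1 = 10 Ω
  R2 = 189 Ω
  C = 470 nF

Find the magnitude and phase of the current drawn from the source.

Step 1 — Angular frequency: ω = 2π·f = 2π·100 = 628.3 rad/s.
Step 2 — Component impedances:
  R1: Z = R = 10 Ω
  R2: Z = R = 189 Ω
  C: Z = 1/(jωC) = -j/(ω·C) = 0 - j3386 Ω
Step 3 — Parallel branch: R2 || C = 1/(1/R2 + 1/C) = 188.4 - j10.52 Ω.
Step 4 — Series with R1: Z_total = R1 + (R2 || C) = 198.4 - j10.52 Ω = 198.7∠-3.0° Ω.
Step 5 — Source phasor: V = 149∠-110.2° V = -51.45 - j139.8 V.
Step 6 — Ohm's law: I = V / Z_total = (-51.45 - j139.8) / (198.4 - j10.52) = -0.2213 - j0.7165 A.
Step 7 — Convert to polar: |I| = 0.7499 A, ∠I = -107.2°.

I = 0.7499∠-107.2° A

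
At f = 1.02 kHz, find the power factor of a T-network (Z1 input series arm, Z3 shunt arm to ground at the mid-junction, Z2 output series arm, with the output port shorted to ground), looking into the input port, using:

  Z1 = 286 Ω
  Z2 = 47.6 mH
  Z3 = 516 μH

Step 1 — Angular frequency: ω = 2π·f = 2π·1020 = 6409 rad/s.
Step 2 — Component impedances:
  Z1: Z = R = 286 Ω
  Z2: Z = jωL = j·6409·0.0476 = 0 + j305.1 Ω
  Z3: Z = jωL = j·6409·0.000516 = 0 + j3.307 Ω
Step 3 — With the output port shorted to ground, the output series arm Z2 runs from the junction to ground; the shunt arm Z3 also runs from the junction to ground. They appear in parallel: Z3 || Z2 = 0 + j3.272 Ω.
Step 4 — Series with input arm Z1: Z_in = Z1 + (Z3 || Z2) = 286 + j3.272 Ω = 286∠0.7° Ω.
Step 5 — Power factor: PF = cos(φ) = Re(Z)/|Z| = 286/286.02 = 0.9999.
Step 6 — Type: Im(Z) = 3.272 ⇒ lagging (phase φ = 0.7°).

PF = 0.9999 (lagging, φ = 0.7°)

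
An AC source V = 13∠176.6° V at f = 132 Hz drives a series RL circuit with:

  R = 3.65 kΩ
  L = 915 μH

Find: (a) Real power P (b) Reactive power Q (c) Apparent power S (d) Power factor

Step 1 — Angular frequency: ω = 2π·f = 2π·132 = 829.4 rad/s.
Step 2 — Component impedances:
  R: Z = R = 3650 Ω
  L: Z = jωL = j·829.4·0.000915 = 0 + j0.7589 Ω
Step 3 — Series combination: Z_total = R + L = 3650 + j0.7589 Ω = 3650∠0.0° Ω.
Step 4 — Source phasor: V = 13∠176.6° V = -12.98 + j0.771 V.
Step 5 — Current: I = V / Z = -0.003555 + j0.000212 A = 0.003562∠176.6° A.
Step 6 — Complex power: S = V·I* = 0.0463 + j9.627e-06 VA.
Step 7 — Real power: P = Re(S) = 0.0463 W.
Step 8 — Reactive power: Q = Im(S) = 9.627e-06 VAR.
Step 9 — Apparent power: |S| = 0.0463 VA.
Step 10 — Power factor: PF = P/|S| = 1 (lagging).

(a) P = 0.0463 W  (b) Q = 9.627e-06 VAR  (c) S = 0.0463 VA  (d) PF = 1 (lagging)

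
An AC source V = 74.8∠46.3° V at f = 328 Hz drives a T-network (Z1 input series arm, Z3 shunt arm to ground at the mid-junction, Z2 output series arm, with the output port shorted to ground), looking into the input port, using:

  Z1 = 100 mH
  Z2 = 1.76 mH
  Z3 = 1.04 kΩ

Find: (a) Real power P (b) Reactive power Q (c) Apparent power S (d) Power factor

Step 1 — Angular frequency: ω = 2π·f = 2π·328 = 2061 rad/s.
Step 2 — Component impedances:
  Z1: Z = jωL = j·2061·0.1 = 0 + j206.1 Ω
  Z2: Z = jωL = j·2061·0.00176 = 0 + j3.627 Ω
  Z3: Z = R = 1040 Ω
Step 3 — With the output port shorted to ground, the output series arm Z2 runs from the junction to ground; the shunt arm Z3 also runs from the junction to ground. They appear in parallel: Z3 || Z2 = 0.01265 + j3.627 Ω.
Step 4 — Series with input arm Z1: Z_in = Z1 + (Z3 || Z2) = 0.01265 + j209.7 Ω = 209.7∠90.0° Ω.
Step 5 — Source phasor: V = 74.8∠46.3° V = 51.68 + j54.08 V.
Step 6 — Current: I = V / Z = 0.2579 - j0.2464 A = 0.3567∠-43.7° A.
Step 7 — Complex power: S = V·I* = 0.001609 + j26.68 VA.
Step 8 — Real power: P = Re(S) = 0.001609 W.
Step 9 — Reactive power: Q = Im(S) = 26.68 VAR.
Step 10 — Apparent power: |S| = 26.68 VA.
Step 11 — Power factor: PF = P/|S| = 6.032e-05 (lagging).

(a) P = 0.001609 W  (b) Q = 26.68 VAR  (c) S = 26.68 VA  (d) PF = 6.032e-05 (lagging)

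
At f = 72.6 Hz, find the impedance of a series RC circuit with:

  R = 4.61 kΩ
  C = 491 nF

Step 1 — Angular frequency: ω = 2π·f = 2π·72.6 = 456.2 rad/s.
Step 2 — Component impedances:
  R: Z = R = 4610 Ω
  C: Z = 1/(jωC) = -j/(ω·C) = 0 - j4465 Ω
Step 3 — Series combination: Z_total = R + C = 4610 - j4465 Ω = 6418∠-44.1° Ω.

Z = 4610 - j4465 Ω = 6418∠-44.1° Ω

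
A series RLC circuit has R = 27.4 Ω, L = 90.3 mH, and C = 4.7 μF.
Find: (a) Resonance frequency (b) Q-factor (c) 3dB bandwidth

Step 1 — Resonance: ω₀ = 1/√(LC) = 1/√(0.0903·4.7e-06) = 1535 rad/s.
Step 2 — f₀ = ω₀/(2π) = 244.3 Hz.
Step 3 — Series Q: Q = ω₀L/R = 1535·0.0903/27.4 = 5.059.
Step 4 — Bandwidth: Δω = ω₀/Q = 303.4 rad/s; BW = Δω/(2π) = 48.29 Hz.

(a) f₀ = 244.3 Hz  (b) Q = 5.059  (c) BW = 48.29 Hz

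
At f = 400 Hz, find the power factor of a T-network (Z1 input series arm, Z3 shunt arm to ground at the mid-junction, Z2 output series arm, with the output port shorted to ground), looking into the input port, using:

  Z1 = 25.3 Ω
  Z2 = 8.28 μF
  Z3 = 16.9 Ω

Step 1 — Angular frequency: ω = 2π·f = 2π·400 = 2513 rad/s.
Step 2 — Component impedances:
  Z1: Z = R = 25.3 Ω
  Z2: Z = 1/(jωC) = -j/(ω·C) = 0 - j48.05 Ω
  Z3: Z = R = 16.9 Ω
Step 3 — With the output port shorted to ground, the output series arm Z2 runs from the junction to ground; the shunt arm Z3 also runs from the junction to ground. They appear in parallel: Z3 || Z2 = 15.04 - j5.289 Ω.
Step 4 — Series with input arm Z1: Z_in = Z1 + (Z3 || Z2) = 40.34 - j5.289 Ω = 40.69∠-7.5° Ω.
Step 5 — Power factor: PF = cos(φ) = Re(Z)/|Z| = 40.34/40.685 = 0.9915.
Step 6 — Type: Im(Z) = -5.289 ⇒ leading (phase φ = -7.5°).

PF = 0.9915 (leading, φ = -7.5°)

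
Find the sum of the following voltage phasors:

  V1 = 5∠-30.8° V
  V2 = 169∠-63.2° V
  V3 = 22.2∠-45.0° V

Step 1 — Convert each phasor to rectangular form:
  V1 = 5·(cos(-30.8°) + j·sin(-30.8°)) = 4.295 - j2.56 V
  V2 = 169·(cos(-63.2°) + j·sin(-63.2°)) = 76.2 - j150.8 V
  V3 = 22.2·(cos(-45.0°) + j·sin(-45.0°)) = 15.7 - j15.7 V
Step 2 — Sum components: V_total = 96.19 - j169.1 V.
Step 3 — Convert to polar: |V_total| = 194.5 V, ∠V_total = -60.4°.

V_total = 194.5∠-60.4° V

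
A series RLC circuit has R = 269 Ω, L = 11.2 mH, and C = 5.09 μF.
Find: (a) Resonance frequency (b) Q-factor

Step 1 — Resonance condition Im(Z)=0 gives ω₀ = 1/√(LC).
Step 2 — ω₀ = 1/√(0.0112·5.09e-06) = 4188 rad/s.
Step 3 — f₀ = ω₀/(2π) = 666.6 Hz.
Step 4 — Series Q: Q = ω₀L/R = 4188·0.0112/269 = 0.1744.

(a) f₀ = 666.6 Hz  (b) Q = 0.1744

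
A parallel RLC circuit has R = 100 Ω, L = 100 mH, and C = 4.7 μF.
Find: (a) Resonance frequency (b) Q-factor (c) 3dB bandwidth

Step 1 — Resonance: ω₀ = 1/√(LC) = 1/√(0.1·4.7e-06) = 1459 rad/s.
Step 2 — f₀ = ω₀/(2π) = 232.2 Hz.
Step 3 — Parallel Q: Q = R/(ω₀L) = 100/(1459·0.1) = 0.6856.
Step 4 — Bandwidth: Δω = ω₀/Q = 2128 rad/s; BW = Δω/(2π) = 338.6 Hz.

(a) f₀ = 232.2 Hz  (b) Q = 0.6856  (c) BW = 338.6 Hz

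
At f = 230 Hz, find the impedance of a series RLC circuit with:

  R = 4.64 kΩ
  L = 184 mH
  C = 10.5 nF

Step 1 — Angular frequency: ω = 2π·f = 2π·230 = 1445 rad/s.
Step 2 — Component impedances:
  R: Z = R = 4640 Ω
  L: Z = jωL = j·1445·0.184 = 0 + j265.9 Ω
  C: Z = 1/(jωC) = -j/(ω·C) = 0 - j6.59e+04 Ω
Step 3 — Series combination: Z_total = R + L + C = 4640 - j6.564e+04 Ω = 6.58e+04∠-86.0° Ω.

Z = 4640 - j6.564e+04 Ω = 6.58e+04∠-86.0° Ω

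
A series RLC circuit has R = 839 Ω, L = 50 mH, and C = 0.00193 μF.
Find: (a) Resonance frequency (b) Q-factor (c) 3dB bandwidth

Step 1 — Resonance: ω₀ = 1/√(LC) = 1/√(0.05·1.93e-09) = 1.018e+05 rad/s.
Step 2 — f₀ = ω₀/(2π) = 1.62e+04 Hz.
Step 3 — Series Q: Q = ω₀L/R = 1.018e+05·0.05/839 = 6.067.
Step 4 — Bandwidth: Δω = ω₀/Q = 1.678e+04 rad/s; BW = Δω/(2π) = 2671 Hz.

(a) f₀ = 1.62e+04 Hz  (b) Q = 6.067  (c) BW = 2671 Hz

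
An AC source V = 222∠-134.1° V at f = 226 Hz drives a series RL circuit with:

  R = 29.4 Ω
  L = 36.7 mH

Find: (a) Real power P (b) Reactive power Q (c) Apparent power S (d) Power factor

Step 1 — Angular frequency: ω = 2π·f = 2π·226 = 1420 rad/s.
Step 2 — Component impedances:
  R: Z = R = 29.4 Ω
  L: Z = jωL = j·1420·0.0367 = 0 + j52.11 Ω
Step 3 — Series combination: Z_total = R + L = 29.4 + j52.11 Ω = 59.84∠60.6° Ω.
Step 4 — Source phasor: V = 222∠-134.1° V = -154.5 - j159.4 V.
Step 5 — Current: I = V / Z = -3.589 + j0.9397 A = 3.71∠165.3° A.
Step 6 — Complex power: S = V·I* = 404.7 + j717.4 VA.
Step 7 — Real power: P = Re(S) = 404.7 W.
Step 8 — Reactive power: Q = Im(S) = 717.4 VAR.
Step 9 — Apparent power: |S| = 823.7 VA.
Step 10 — Power factor: PF = P/|S| = 0.4914 (lagging).

(a) P = 404.7 W  (b) Q = 717.4 VAR  (c) S = 823.7 VA  (d) PF = 0.4914 (lagging)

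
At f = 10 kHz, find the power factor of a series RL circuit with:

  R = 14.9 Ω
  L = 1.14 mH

Step 1 — Angular frequency: ω = 2π·f = 2π·1e+04 = 6.283e+04 rad/s.
Step 2 — Component impedances:
  R: Z = R = 14.9 Ω
  L: Z = jωL = j·6.283e+04·0.00114 = 0 + j71.63 Ω
Step 3 — Series combination: Z_total = R + L = 14.9 + j71.63 Ω = 73.16∠78.2° Ω.
Step 4 — Power factor: PF = cos(φ) = Re(Z)/|Z| = 14.9/73.16 = 0.2037.
Step 5 — Type: Im(Z) = 71.63 ⇒ lagging (phase φ = 78.2°).

PF = 0.2037 (lagging, φ = 78.2°)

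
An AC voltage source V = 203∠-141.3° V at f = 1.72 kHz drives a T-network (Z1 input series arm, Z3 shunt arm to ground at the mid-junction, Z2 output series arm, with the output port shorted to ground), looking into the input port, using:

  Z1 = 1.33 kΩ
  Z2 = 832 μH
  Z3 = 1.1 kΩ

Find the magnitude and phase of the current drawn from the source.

Step 1 — Angular frequency: ω = 2π·f = 2π·1720 = 1.081e+04 rad/s.
Step 2 — Component impedances:
  Z1: Z = R = 1330 Ω
  Z2: Z = jωL = j·1.081e+04·0.000832 = 0 + j8.991 Ω
  Z3: Z = R = 1100 Ω
Step 3 — With the output port shorted to ground, the output series arm Z2 runs from the junction to ground; the shunt arm Z3 also runs from the junction to ground. They appear in parallel: Z3 || Z2 = 0.07349 + j8.991 Ω.
Step 4 — Series with input arm Z1: Z_in = Z1 + (Z3 || Z2) = 1330 + j8.991 Ω = 1330∠0.4° Ω.
Step 5 — Source phasor: V = 203∠-141.3° V = -158.4 - j126.9 V.
Step 6 — Ohm's law: I = V / Z_total = (-158.4 - j126.9) / (1330 + j8.991) = -0.1198 - j0.09462 A.
Step 7 — Convert to polar: |I| = 0.1526 A, ∠I = -141.7°.

I = 0.1526∠-141.7° A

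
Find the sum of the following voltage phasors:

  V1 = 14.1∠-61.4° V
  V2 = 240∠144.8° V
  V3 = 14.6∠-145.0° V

Step 1 — Convert each phasor to rectangular form:
  V1 = 14.1·(cos(-61.4°) + j·sin(-61.4°)) = 6.75 - j12.38 V
  V2 = 240·(cos(144.8°) + j·sin(144.8°)) = -196.1 + j138.3 V
  V3 = 14.6·(cos(-145.0°) + j·sin(-145.0°)) = -11.96 - j8.374 V
Step 2 — Sum components: V_total = -201.3 + j117.6 V.
Step 3 — Convert to polar: |V_total| = 233.2 V, ∠V_total = 149.7°.

V_total = 233.2∠149.7° V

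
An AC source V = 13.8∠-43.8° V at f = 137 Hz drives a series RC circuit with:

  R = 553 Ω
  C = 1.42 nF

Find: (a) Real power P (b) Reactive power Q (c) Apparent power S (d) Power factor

Step 1 — Angular frequency: ω = 2π·f = 2π·137 = 860.8 rad/s.
Step 2 — Component impedances:
  R: Z = R = 553 Ω
  C: Z = 1/(jωC) = -j/(ω·C) = 0 - j8.181e+05 Ω
Step 3 — Series combination: Z_total = R + C = 553 - j8.181e+05 Ω = 8.181e+05∠-90.0° Ω.
Step 4 — Source phasor: V = 13.8∠-43.8° V = 9.96 - j9.552 V.
Step 5 — Current: I = V / Z = 1.168e-05 + j1.217e-05 A = 1.687e-05∠46.2° A.
Step 6 — Complex power: S = V·I* = 1.573e-07 - j0.0002328 VA.
Step 7 — Real power: P = Re(S) = 1.573e-07 W.
Step 8 — Reactive power: Q = Im(S) = -0.0002328 VAR.
Step 9 — Apparent power: |S| = 0.0002328 VA.
Step 10 — Power factor: PF = P/|S| = 0.0006759 (leading).

(a) P = 1.573e-07 W  (b) Q = -0.0002328 VAR  (c) S = 0.0002328 VA  (d) PF = 0.0006759 (leading)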